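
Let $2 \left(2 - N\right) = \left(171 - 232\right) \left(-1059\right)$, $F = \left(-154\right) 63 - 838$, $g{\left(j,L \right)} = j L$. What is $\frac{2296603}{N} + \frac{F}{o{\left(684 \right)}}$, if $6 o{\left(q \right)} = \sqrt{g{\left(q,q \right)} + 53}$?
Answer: $- \frac{4593206}{64595} - \frac{63240 \sqrt{467909}}{467909} \approx -163.56$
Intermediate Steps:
$g{\left(j,L \right)} = L j$
$F = -10540$ ($F = -9702 - 838 = -10540$)
$N = - \frac{64595}{2}$ ($N = 2 - \frac{\left(171 - 232\right) \left(-1059\right)}{2} = 2 - \frac{\left(-61\right) \left(-1059\right)}{2} = 2 - \frac{64599}{2} = - \frac{64595}{2} \approx -32298.0$)
$o{\left(q \right)} = \frac{\sqrt{53 + q^{2}}}{6}$ ($o{\left(q \right)} = \frac{\sqrt{q q + 53}}{6} = \frac{\sqrt{q^{2} + 53}}{6} = \frac{\sqrt{53 + q^{2}}}{6}$)
$\frac{2296603}{N} + \frac{F}{o{\left(684 \right)}} = \frac{2296603}{- \frac{64595}{2}} - \frac{10540}{\frac{1}{6} \sqrt{53 + 684^{2}}} = 2296603 \left(- \frac{2}{64595}\right) - \frac{10540}{\frac{1}{6} \sqrt{53 + 467856}} = - \frac{4593206}{64595} - \frac{10540}{\frac{1}{6} \sqrt{467909}} = - \frac{4593206}{64595} - 10540 \frac{6 \sqrt{467909}}{467909} = - \frac{4593206}{64595} - \frac{63240 \sqrt{467909}}{467909}$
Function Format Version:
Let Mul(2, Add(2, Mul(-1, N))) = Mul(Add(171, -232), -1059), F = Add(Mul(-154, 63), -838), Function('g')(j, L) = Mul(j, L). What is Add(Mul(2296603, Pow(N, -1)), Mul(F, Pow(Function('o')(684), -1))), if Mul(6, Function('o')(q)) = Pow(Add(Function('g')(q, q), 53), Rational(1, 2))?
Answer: Add(Rational(-4593206, 64595), Mul(Rational(-63240, 467909), Pow(467909, Rational(1, 2)))) ≈ -163.56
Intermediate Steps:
Function('g')(j, L) = Mul(L, j)
F = -10540 (F = Add(-9702, -838) = -10540)
N = Rational(-64595, 2) (N = Add(2, Mul(Rational(-1, 2), Mul(Add(171, -232), -1059))) = Add(2, Mul(Rational(-1, 2), Mul(-61, -1059))) = Add(2, Mul(Rational(-1, 2), 64599)) = Add(2, Rational(-64599, 2)) = Rational(-64595, 2) ≈ -32298.)
Function('o')(q) = Mul(Rational(1, 6), Pow(Add(53, Pow(q, 2)), Rational(1, 2))) (Function('o')(q) = Mul(Rational(1, 6), Pow(Add(Mul(q, q), 53), Rational(1, 2))) = Mul(Rational(1, 6), Pow(Add(Pow(q, 2), 53), Rational(1, 2))) = Mul(Rational(1, 6), Pow(Add(53, Pow(q, 2)), Rational(1, 2))))
Add(Mul(2296603, Pow(N, -1)), Mul(F, Pow(Function('o')(684), -1))) = Add(Mul(2296603, Pow(Rational(-64595, 2), -1)), Mul(-10540, Pow(Mul(Rational(1, 6), Pow(Add(53, Pow(684, 2)), Rational(1, 2))), -1))) = Add(Mul(2296603, Rational(-2, 64595)), Mul(-10540, Pow(Mul(Rational(1, 6), Pow(Add(53, 467856), Rational(1, 2))), -1))) = Add(Rational(-4593206, 64595), Mul(-10540, Pow(Mul(Rational(1, 6), Pow(467909, Rational(1, 2))), -1))) = Add(Rational(-4593206, 64595), Mul(-10540, Mul(Rational(6, 467909), Pow(467909, Rational(1, 2))))) = Add(Rational(-4593206, 64595), Mul(Rational(-63240, 467909), Pow(467909, Rational(1, 2))))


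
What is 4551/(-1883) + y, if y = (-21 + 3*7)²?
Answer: -4551/1883 ≈ -2.4169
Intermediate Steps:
y = 0 (y = (-21 + 21)² = 0² = 0)
4551/(-1883) + y = 4551/(-1883) + 0 = 4551*(-1/1883) + 0 = -4551/1883 + 0 = -4551/1883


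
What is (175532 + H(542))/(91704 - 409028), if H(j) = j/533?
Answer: -46779549/84566846 ≈ -0.55317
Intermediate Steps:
H(j) = j/533 (H(j) = j*(1/533) = j/533)
(175532 + H(542))/(91704 - 409028) = (175532 + (1/533)*542)/(91704 - 409028) = (175532 + 542/533)/(-317324) = (93559098/533)*(-1/317324) = -46779549/84566846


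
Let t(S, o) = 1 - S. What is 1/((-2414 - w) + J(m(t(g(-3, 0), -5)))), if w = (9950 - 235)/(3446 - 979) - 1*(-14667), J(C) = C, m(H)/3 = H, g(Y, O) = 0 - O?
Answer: -2467/42141141 ≈ -5.8541e-5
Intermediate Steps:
g(Y, O) = -O
m(H) = 3*H
w = 36193204/2467 (w = 9715/2467 + 14667 = 36193204/2467 ≈ 14671.)
1/((-2414 - w) + J(m(t(g(-3, 0), -5)))) = 1/((-2414 - 1*36193204/2467) + 3*(1 - (-1)*0)) = 1/((-2414 - 36193204/2467) + 3*(1 - 1*0)) = 1/(-42148542/2467 + 3*(1 + 0)) = 1/(-42148542/2467 + 3*1) = 1/(-42148542/2467 + 3) = 1/(-42141141/2467) = -2467/42141141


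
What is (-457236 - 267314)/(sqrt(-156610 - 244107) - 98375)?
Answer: 35638803125/4839020671 + 362275*I*sqrt(400717)/4839020671 ≈ 7.3649 + 0.047391*I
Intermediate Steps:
(-457236 - 267314)/(sqrt(-156610 - 244107) - 98375) = -724550/(sqrt(-400717) - 98375) = -724550/(I*sqrt(400717) - 98375) = -724550/(-98375 + I*sqrt(400717))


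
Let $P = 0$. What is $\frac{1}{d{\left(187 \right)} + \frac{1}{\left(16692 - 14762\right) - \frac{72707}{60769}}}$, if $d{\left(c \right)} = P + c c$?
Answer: $\frac{117211463}{4098767710416} \approx 2.8597 \cdot 10^{-5}$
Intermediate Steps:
$d{\left(c \right)} = c^{2}$ ($d{\left(c \right)} = 0 + c c = 0 + c^{2} = c^{2}$)
$\frac{1}{d{\left(187 \right)} + \frac{1}{\left(16692 - 14762\right) - \frac{72707}{60769}}} = \frac{1}{187^{2} + \frac{1}{\left(16692 - 14762\right) - \frac{72707}{60769}}} = \frac{1}{34969 + \frac{1}{1930 - \frac{72707}{60769}}} = \frac{1}{34969 + \frac{1}{\frac{117211463}{60769}}} = \frac{1}{34969 + \frac{60769}{117211463}} = \frac{1}{\frac{4098767710416}{117211463}} = \frac{117211463}{4098767710416}$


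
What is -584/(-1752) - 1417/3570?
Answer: -227/3570 ≈ -0.063585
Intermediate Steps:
-584/(-1752) - 1417/3570 = -584*(-1/1752) - 1417*1/3570 = ⅓ - 1417/3570 = -227/3570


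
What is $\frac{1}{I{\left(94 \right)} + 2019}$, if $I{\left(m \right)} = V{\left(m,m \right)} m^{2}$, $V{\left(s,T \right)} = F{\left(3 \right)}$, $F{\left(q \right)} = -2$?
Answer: $- \frac{1}{15653} \approx -6.3885 \cdot 10^{-5}$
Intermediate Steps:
$V{\left(s,T \right)} = -2$
$I{\left(m \right)} = - 2 m^{2}$
$\frac{1}{I{\left(94 \right)} + 2019} = \frac{1}{- 2 \cdot 94^{2} + 2019} = \frac{1}{\left(-2\right) 8836 + 2019} = \frac{1}{-17672 + 2019} = \frac{1}{-15653} = - \frac{1}{15653}$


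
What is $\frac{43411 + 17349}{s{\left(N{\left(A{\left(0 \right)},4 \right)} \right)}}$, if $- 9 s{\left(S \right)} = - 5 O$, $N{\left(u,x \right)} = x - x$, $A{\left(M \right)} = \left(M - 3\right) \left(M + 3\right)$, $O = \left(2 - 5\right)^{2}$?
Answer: $12152$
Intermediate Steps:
$O = 9$ ($O = \left(-3\right)^{2} = 9$)
$A{\left(M \right)} = \left(-3 + M\right) \left(3 + M\right)$
$N{\left(u,x \right)} = 0$
$s{\left(S \right)} = 5$ ($s{\left(S \right)} = - \frac{\left(-5\right) 9}{9} = \left(- \frac{1}{9}\right) \left(-45\right) = 5$)
$\frac{43411 + 17349}{s{\left(N{\left(A{\left(0 \right)},4 \right)} \right)}} = \frac{43411 + 17349}{5} = 60760 \cdot \frac{1}{5} = 12152$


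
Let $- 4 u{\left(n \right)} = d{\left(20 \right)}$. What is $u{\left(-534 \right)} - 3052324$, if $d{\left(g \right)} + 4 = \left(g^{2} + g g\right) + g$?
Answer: $-3052528$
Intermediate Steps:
$d{\left(g \right)} = -4 + g + 2 g^{2}$ ($d{\left(g \right)} = -4 + \left(\left(g^{2} + g g\right) + g\right) = -4 + \left(\left(g^{2} + g^{2}\right) + g\right) = -4 + \left(2 g^{2} + g\right) = -4 + \left(g + 2 g^{2}\right) = -4 + g + 2 g^{2}$)
$u{\left(n \right)} = -204$ ($u{\left(n \right)} = - \frac{-4 + 20 + 2 \cdot 20^{2}}{4} = - \frac{-4 + 20 + 2 \cdot 400}{4} = - \frac{-4 + 20 + 800}{4} = \left(- \frac{1}{4}\right) 816 = -204$)
$u{\left(-534 \right)} - 3052324 = -204 - 3052324 = -3052528$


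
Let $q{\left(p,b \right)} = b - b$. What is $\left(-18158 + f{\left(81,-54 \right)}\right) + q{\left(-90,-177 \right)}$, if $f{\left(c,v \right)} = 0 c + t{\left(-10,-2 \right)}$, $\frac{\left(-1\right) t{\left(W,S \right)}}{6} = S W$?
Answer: $-18278$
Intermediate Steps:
$t{\left(W,S \right)} = - 6 S W$
$q{\left(p,b \right)} = 0$
$f{\left(c,v \right)} = -120$ ($f{\left(c,v \right)} = 0 c - \left(-12\right) \left(-10\right) = 0 - 120 = -120$)
$\left(-18158 + f{\left(81,-54 \right)}\right) + q{\left(-90,-177 \right)} = \left(-18158 - 120\right) + 0 = -18278 + 0 = -18278$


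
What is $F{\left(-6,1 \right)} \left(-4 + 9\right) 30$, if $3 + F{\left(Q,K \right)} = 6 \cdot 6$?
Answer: $4950$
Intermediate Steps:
$F{\left(Q,K \right)} = 33$ ($F{\left(Q,K \right)} = -3 + 6 \cdot 6 = -3 + 36 = 33$)
$F{\left(-6,1 \right)} \left(-4 + 9\right) 30 = 33 \left(-4 + 9\right) 30 = 33 \cdot 5 \cdot 30 = 165 \cdot 30 = 4950$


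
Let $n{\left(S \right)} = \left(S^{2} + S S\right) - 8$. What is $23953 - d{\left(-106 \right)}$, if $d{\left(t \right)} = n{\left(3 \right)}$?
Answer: $23943$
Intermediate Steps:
$n{\left(S \right)} = -8 + 2 S^{2}$ ($n{\left(S \right)} = \left(S^{2} + S^{2}\right) - 8 = 2 S^{2} - 8 = -8 + 2 S^{2}$)
$d{\left(t \right)} = 10$ ($d{\left(t \right)} = -8 + 2 \cdot 3^{2} = -8 + 2 \cdot 9 = -8 + 18 = 10$)
$23953 - d{\left(-106 \right)} = 23953 - 10 = 23943$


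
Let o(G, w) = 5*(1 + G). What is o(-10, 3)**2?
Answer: 2025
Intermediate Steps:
o(G, w) = 5 + 5*G
o(-10, 3)**2 = (5 + 5*(-10))**2 = (5 - 50)**2 = (-45)**2 = 2025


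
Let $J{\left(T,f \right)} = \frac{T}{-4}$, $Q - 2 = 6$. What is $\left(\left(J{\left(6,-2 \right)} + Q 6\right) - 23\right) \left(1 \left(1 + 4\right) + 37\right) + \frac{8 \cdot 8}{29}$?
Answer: $\frac{28687}{29} \approx 989.21$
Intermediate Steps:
$Q = 8$ ($Q = 2 + 6 = 8$)
$J{\left(T,f \right)} = - \frac{T}{4}$ ($J{\left(T,f \right)} = T \left(- \frac{1}{4}\right) = - \frac{T}{4}$)
$\left(\left(J{\left(6,-2 \right)} + Q 6\right) - 23\right) \left(1 \left(1 + 4\right) + 37\right) + \frac{8 \cdot 8}{29} = \left(\left(\left(- \frac{1}{4}\right) 6 + 8 \cdot 6\right) - 23\right) \left(1 \left(1 + 4\right) + 37\right) + \frac{8 \cdot 8}{29} = \left(\left(- \frac{3}{2} + 48\right) - 23\right) \left(1 \cdot 5 + 37\right) + \frac{1}{29} \cdot 64 = \left(\frac{93}{2} - 23\right) \left(5 + 37\right) + \frac{64}{29} = \frac{47}{2} \cdot 42 + \frac{64}{29} = 987 + \frac{64}{29} = \frac{28687}{29}$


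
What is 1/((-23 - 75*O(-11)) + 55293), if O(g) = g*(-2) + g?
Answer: 1/54445 ≈ 1.8367e-5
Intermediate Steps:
O(g) = -g (O(g) = -2*g + g = -g)
1/((-23 - 75*O(-11)) + 55293) = 1/((-23 - (-75)*(-11)) + 55293) = 1/((-23 - 75*11) + 55293) = 1/((-23 - 825) + 55293) = 1/(-848 + 55293) = 1/54445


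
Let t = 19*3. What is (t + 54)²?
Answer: 12321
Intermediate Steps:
t = 57
(t + 54)² = (57 + 54)² = 111² = 12321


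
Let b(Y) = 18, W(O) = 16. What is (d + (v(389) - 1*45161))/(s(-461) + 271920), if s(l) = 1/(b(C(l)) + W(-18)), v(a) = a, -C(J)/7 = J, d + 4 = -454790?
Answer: -16985244/9245281 ≈ -1.8372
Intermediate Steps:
d = -454794 (d = -4 - 454790 = -454794)
C(J) = -7*J
s(l) = 1/34 (s(l) = 1/(18 + 16) = 1/34)
(d + (v(389) - 1*45161))/(s(-461) + 271920) = (-454794 + (389 - 1*45161))/(1/34 + 271920) = (-454794 + (389 - 45161))/(9245281/34) = (-454794 - 44772)*(34/9245281) = -499566*34/9245281 = -16985244/9245281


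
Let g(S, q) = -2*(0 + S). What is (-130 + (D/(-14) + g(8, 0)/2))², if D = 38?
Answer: 970225/49 ≈ 19801.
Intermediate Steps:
g(S, q) = -2*S
(-130 + (D/(-14) + g(8, 0)/2))² = (-130 + (38/(-14) - 2*8/2))² = (-130 + (38*(-1/14) - 16*½))² = (-130 + (-19/7 - 8))² = (-130 - 75/7)² = (-985/7)² = 970225/49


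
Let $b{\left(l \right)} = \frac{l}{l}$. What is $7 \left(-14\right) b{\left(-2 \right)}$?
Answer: $-98$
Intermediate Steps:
$b{\left(l \right)} = 1$
$7 \left(-14\right) b{\left(-2 \right)} = 7 \left(-14\right) 1 = \left(-98\right) 1 = -98$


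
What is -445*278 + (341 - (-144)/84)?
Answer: -863571/7 ≈ -1.2337e+5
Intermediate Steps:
-445*278 + (341 - (-144)/84) = -123710 + (341 - (-144)/84) = -123710 + (341 - 1*(-12/7)) = -123710 + (341 + 12/7) = -123710 + 2399/7 = -863571/7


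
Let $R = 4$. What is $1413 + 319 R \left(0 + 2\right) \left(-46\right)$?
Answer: $-115979$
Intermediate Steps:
$1413 + 319 R \left(0 + 2\right) \left(-46\right) = 1413 + 319 \cdot 4 \left(0 + 2\right) \left(-46\right) = 1413 + 319 \cdot 4 \cdot 2 \left(-46\right) = 1413 + 319 \cdot 8 \left(-46\right) = 1413 + 319 \left(-368\right) = 1413 - 117392 = -115979$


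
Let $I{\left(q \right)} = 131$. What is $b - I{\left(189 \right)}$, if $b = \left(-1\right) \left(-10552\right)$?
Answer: $10421$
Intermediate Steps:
$b = 10552$
$b - I{\left(189 \right)} = 10552 - 131 = 10421$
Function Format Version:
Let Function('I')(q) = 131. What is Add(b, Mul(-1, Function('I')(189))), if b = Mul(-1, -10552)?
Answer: 10421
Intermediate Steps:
b = 10552
Add(b, Mul(-1, Function('I')(189))) = Add(10552, Mul(-1, 131)) = Add(10552, -131) = 10421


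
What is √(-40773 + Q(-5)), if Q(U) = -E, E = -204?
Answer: I*√40569 ≈ 201.42*I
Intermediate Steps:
Q(U) = 204 (Q(U) = -1*(-204) = 204)
√(-40773 + Q(-5)) = √(-40773 + 204) = √(-40569) = I*√40569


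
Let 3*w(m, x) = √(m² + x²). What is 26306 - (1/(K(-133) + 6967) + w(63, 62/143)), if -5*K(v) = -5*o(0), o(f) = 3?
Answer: 183352819/6970 - 5*√3246637/429 ≈ 26285.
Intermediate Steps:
K(v) = 3 (K(v) = -(-1)*3 = -⅕*(-15) = 3)
w(m, x) = √(m² + x²)/3
26306 - (1/(K(-133) + 6967) + w(63, 62/143)) = 26306 - (1/(3 + 6967) + √(63² + (62/143)²)/3) = 26306 - (1/6970 + √(3969 + (62*(1/143))²)/3) = 26306 - (1/6970 + √(3969 + (62/143)²)/3) = 26306 - (1/6970 + √(3969 + 3844/20449)/3) = 26306 - (1/6970 + √(81165925/20449)/3) = 26306 - (1/6970 + (5*√3246637/143)/3) = 26306 - (1/6970 + 5*√3246637/429) = 26306 + (-1/6970 - 5*√3246637/429) = 183352819/6970 - 5*√3246637/429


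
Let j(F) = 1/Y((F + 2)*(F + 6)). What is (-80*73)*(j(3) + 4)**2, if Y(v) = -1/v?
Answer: -9817040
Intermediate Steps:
j(F) = -(2 + F)*(6 + F) (j(F) = 1/(-1/((F + 2)*(F + 6))) = 1/(-1/((2 + F)*(6 + F))) = -(2 + F)*(6 + F))
(-80*73)*(j(3) + 4)**2 = (-80*73)*((-12 - 1*3**2 - 8*3) + 4)**2 = -5840*((-12 - 1*9 - 24) + 4)**2 = -5840*((-12 - 9 - 24) + 4)**2 = -5840*(-45 + 4)**2 = -5840*(-41)**2 = -5840*1681 = -9817040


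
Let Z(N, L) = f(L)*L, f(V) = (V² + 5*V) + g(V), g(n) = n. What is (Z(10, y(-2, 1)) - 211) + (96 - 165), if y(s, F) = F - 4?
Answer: -253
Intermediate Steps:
f(V) = V² + 6*V (f(V) = (V² + 5*V) + V = V² + 6*V)
y(s, F) = -4 + F
Z(N, L) = L²*(6 + L) (Z(N, L) = (L*(6 + L))*L = L²*(6 + L))
(Z(10, y(-2, 1)) - 211) + (96 - 165) = ((-4 + 1)²*(6 + (-4 + 1)) - 211) + (96 - 165) = ((-3)²*(6 - 3) - 211) - 69 = (9*3 - 211) - 69 = (27 - 211) - 69 = -184 - 69 = -253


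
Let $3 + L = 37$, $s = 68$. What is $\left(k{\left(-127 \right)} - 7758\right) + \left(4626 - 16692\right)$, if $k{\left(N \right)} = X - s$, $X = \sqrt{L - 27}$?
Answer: $-19892 + \sqrt{7} \approx -19889.0$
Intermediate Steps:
$L = 34$ ($L = -3 + 37 = 34$)
$X = \sqrt{7}$ ($X = \sqrt{34 - 27} = \sqrt{7} \approx 2.6458$)
$k{\left(N \right)} = -68 + \sqrt{7}$ ($k{\left(N \right)} = \sqrt{7} - 68 = -68 + \sqrt{7}$)
$\left(k{\left(-127 \right)} - 7758\right) + \left(4626 - 16692\right) = \left(\left(-68 + \sqrt{7}\right) - 7758\right) + \left(4626 - 16692\right) = \left(-7826 + \sqrt{7}\right) + \left(4626 - 16692\right) = \left(-7826 + \sqrt{7}\right) - 12066 = -19892 + \sqrt{7}$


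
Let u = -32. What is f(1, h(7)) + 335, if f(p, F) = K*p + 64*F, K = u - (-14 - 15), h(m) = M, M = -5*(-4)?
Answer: 1612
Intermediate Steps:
M = 20
h(m) = 20
K = -3 (K = -32 - (-14 - 15) = -32 - 1*(-29) = -32 + 29 = -3)
f(p, F) = -3*p + 64*F
f(1, h(7)) + 335 = (-3*1 + 64*20) + 335 = (-3 + 1280) + 335 = 1277 + 335 = 1612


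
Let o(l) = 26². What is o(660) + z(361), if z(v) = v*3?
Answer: 1759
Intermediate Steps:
o(l) = 676
z(v) = 3*v
o(660) + z(361) = 676 + 3*361 = 676 + 1083 = 1759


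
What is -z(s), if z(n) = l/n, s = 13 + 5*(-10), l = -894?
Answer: -894/37 ≈ -24.162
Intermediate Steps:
s = -37 (s = 13 - 50 = -37)
z(n) = -894/n
-z(s) = -(-894)/(-37) = -(-894)*(-1)/37 = -1*894/37 = -894/37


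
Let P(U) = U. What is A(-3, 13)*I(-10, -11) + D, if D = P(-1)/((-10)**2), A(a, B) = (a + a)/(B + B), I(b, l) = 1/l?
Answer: 157/14300 ≈ 0.010979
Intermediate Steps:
A(a, B) = a/B (A(a, B) = (2*a)/((2*B)) = (2*a)*(1/(2*B)) = a/B)
D = -1/100 (D = -1/((-10)**2) = -1/100 ≈ -0.010000)
A(-3, 13)*I(-10, -11) + D = -3/13/(-11) - 1/100 = -3*1/13*(-1/11) - 1/100 = -3/13*(-1/11) - 1/100 = 3/143 - 1/100 = 157/14300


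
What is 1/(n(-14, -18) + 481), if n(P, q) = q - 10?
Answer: 1/453 ≈ 0.0022075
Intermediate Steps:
n(P, q) = -10 + q
1/(n(-14, -18) + 481) = 1/((-10 - 18) + 481) = 1/(-28 + 481) = 1/453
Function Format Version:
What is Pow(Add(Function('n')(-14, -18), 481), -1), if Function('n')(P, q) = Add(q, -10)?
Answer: Rational(1, 453) ≈ 0.0022075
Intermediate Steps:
Function('n')(P, q) = Add(-10, q)
Pow(Add(Function('n')(-14, -18), 481), -1) = Pow(Add(Add(-10, -18), 481), -1) = Pow(Add(-28, 481), -1) = Pow(453, -1) = Rational(1, 453)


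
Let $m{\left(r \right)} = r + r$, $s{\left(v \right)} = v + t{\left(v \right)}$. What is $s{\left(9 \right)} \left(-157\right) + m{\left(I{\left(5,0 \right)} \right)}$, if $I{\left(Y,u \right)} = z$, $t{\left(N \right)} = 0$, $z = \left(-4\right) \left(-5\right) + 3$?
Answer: $-1367$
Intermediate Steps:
$z = 23$ ($z = 20 + 3 = 23$)
$I{\left(Y,u \right)} = 23$
$s{\left(v \right)} = v$ ($s{\left(v \right)} = v + 0 = v$)
$m{\left(r \right)} = 2 r$
$s{\left(9 \right)} \left(-157\right) + m{\left(I{\left(5,0 \right)} \right)} = 9 \left(-157\right) + 2 \cdot 23 = -1413 + 46 = -1367$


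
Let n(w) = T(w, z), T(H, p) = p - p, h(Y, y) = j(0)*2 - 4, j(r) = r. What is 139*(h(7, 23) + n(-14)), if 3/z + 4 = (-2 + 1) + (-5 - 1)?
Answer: -556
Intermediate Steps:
h(Y, y) = -4 (h(Y, y) = 0*2 - 4 = 0 - 4 = -4)
z = -3/11 (z = 3/(-4 + ((-2 + 1) + (-5 - 1))) = 3/(-4 + (-1 - 6)) = 3/(-4 - 7) = 3/(-11) = 3*(-1/11) = -3/11 ≈ -0.27273)
T(H, p) = 0
n(w) = 0
139*(h(7, 23) + n(-14)) = 139*(-4 + 0) = 139*(-4) = -556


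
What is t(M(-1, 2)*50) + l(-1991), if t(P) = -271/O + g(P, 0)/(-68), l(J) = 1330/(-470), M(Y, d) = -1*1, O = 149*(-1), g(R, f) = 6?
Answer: -261729/238102 ≈ -1.0992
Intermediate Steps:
O = -149
M(Y, d) = -1
l(J) = -133/47 (l(J) = 1330*(-1/470) = -133/47)
t(P) = 8767/5066 (t(P) = -271/(-149) + 6/(-68) = -271*(-1/149) + 6*(-1/68) = 271/149 - 3/34 = 8767/5066)
t(M(-1, 2)*50) + l(-1991) = 8767/5066 - 133/47 = -261729/238102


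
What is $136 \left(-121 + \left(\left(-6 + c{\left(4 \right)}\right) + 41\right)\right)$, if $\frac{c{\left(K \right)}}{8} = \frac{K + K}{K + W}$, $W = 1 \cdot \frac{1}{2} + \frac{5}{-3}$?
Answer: $-8624$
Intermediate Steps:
$W = - \frac{7}{6}$ ($W = 1 \cdot \frac{1}{2} + 5 \left(- \frac{1}{3}\right) = \frac{1}{2} - \frac{5}{3} = - \frac{7}{6} \approx -1.1667$)
$c{\left(K \right)} = \frac{16 K}{- \frac{7}{6} + K}$ ($c{\left(K \right)} = 8 \frac{K + K}{K - \frac{7}{6}} = 8 \frac{2 K}{- \frac{7}{6} + K} = \frac{16 K}{- \frac{7}{6} + K}$)
$136 \left(-121 + \left(\left(-6 + c{\left(4 \right)}\right) + 41\right)\right) = 136 \left(-121 + \left(\left(-6 + 96 \cdot 4 \frac{1}{-7 + 6 \cdot 4}\right) + 41\right)\right) = 136 \left(-121 + \left(\left(-6 + 96 \cdot 4 \frac{1}{-7 + 24}\right) + 41\right)\right) = 136 \left(-121 + \left(\left(-6 + 96 \cdot 4 \cdot \frac{1}{17}\right) + 41\right)\right) = 136 \left(-121 + \left(\left(-6 + \frac{384}{17}\right) + 41\right)\right) = 136 \left(-121 + \left(\frac{282}{17} + 41\right)\right) = 136 \left(-121 + \frac{979}{17}\right) = 136 \left(- \frac{1078}{17}\right) = -8624$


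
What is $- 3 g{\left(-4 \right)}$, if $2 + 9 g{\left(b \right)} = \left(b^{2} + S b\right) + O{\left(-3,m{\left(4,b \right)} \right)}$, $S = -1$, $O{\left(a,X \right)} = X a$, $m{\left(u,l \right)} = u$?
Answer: $-2$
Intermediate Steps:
$g{\left(b \right)} = - \frac{14}{9} - \frac{b}{9} + \frac{b^{2}}{9}$ ($g{\left(b \right)} = - \frac{2}{9} + \frac{\left(b^{2} - b\right) + 4 \left(-3\right)}{9} = - \frac{2}{9} + \frac{\left(b^{2} - b\right) - 12}{9} = - \frac{2}{9} + \frac{-12 + b^{2} - b}{9} = - \frac{2}{9} - \left(\frac{4}{3} - \frac{b^{2}}{9} + \frac{b}{9}\right) = - \frac{14}{9} - \frac{b}{9} + \frac{b^{2}}{9}$)
$- 3 g{\left(-4 \right)} = - 3 \left(- \frac{14}{9} - - \frac{4}{9} + \frac{\left(-4\right)^{2}}{9}\right) = - 3 \left(- \frac{14}{9} + \frac{4}{9} + \frac{1}{9} \cdot 16\right) = - 3 \left(- \frac{14}{9} + \frac{4}{9} + \frac{16}{9}\right) = \left(-3\right) \frac{2}{3} = -2$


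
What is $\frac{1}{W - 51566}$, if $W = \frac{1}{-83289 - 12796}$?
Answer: $- \frac{96085}{4954719111} \approx -1.9393 \cdot 10^{-5}$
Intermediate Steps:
$W = - \frac{1}{96085}$ ($W = \frac{1}{-96085} = - \frac{1}{96085} \approx -1.0407 \cdot 10^{-5}$)
$\frac{1}{W - 51566} = \frac{1}{- \frac{1}{96085} - 51566} = \frac{1}{- \frac{4954719111}{96085}} = - \frac{96085}{4954719111}$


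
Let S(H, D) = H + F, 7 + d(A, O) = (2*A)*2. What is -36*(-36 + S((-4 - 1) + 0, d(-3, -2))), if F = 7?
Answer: 1224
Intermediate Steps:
d(A, O) = -7 + 4*A (d(A, O) = -7 + (2*A)*2 = -7 + 4*A)
S(H, D) = 7 + H (S(H, D) = H + 7 = 7 + H)
-36*(-36 + S((-4 - 1) + 0, d(-3, -2))) = -36*(-36 + (7 + ((-4 - 1) + 0))) = -36*(-36 + (7 + (-5 + 0))) = -36*(-36 + (7 - 5)) = -36*(-36 + 2) = -36*(-34) = 1224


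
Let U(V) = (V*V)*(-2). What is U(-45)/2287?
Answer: -4050/2287 ≈ -1.7709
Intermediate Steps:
U(V) = -2*V² (U(V) = V²*(-2) = -2*V²)
U(-45)/2287 = -2*(-45)²/2287 = -2*2025*(1/2287) = -4050*1/2287 = -4050/2287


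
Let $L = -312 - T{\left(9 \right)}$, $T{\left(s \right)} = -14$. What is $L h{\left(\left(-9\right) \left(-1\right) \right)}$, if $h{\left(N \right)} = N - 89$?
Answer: $23840$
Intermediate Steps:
$h{\left(N \right)} = -89 + N$
$L = -298$ ($L = -312 - -14 = -312 + 14 = -298$)
$L h{\left(\left(-9\right) \left(-1\right) \right)} = - 298 \left(-89 - -9\right) = - 298 \left(-89 + 9\right) = \left(-298\right) \left(-80\right) = 23840$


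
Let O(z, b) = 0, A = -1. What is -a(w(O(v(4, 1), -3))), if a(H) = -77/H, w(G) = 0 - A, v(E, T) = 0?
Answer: 77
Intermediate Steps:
w(G) = 1 (w(G) = 0 - 1*(-1) = 0 + 1 = 1)
-a(w(O(v(4, 1), -3))) = -(-77)/1 = -(-77) = -1*(-77) = 77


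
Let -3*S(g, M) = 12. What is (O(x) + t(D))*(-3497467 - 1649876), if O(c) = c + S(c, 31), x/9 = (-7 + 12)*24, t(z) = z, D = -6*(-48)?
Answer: -7020975852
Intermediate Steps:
S(g, M) = -4 (S(g, M) = -⅓*12 = -4)
D = 288
x = 1080 (x = 9*((-7 + 12)*24) = 9*(5*24) = 9*120 = 1080)
O(c) = -4 + c (O(c) = c - 4 = -4 + c)
(O(x) + t(D))*(-3497467 - 1649876) = ((-4 + 1080) + 288)*(-3497467 - 1649876) = (1076 + 288)*(-5147343) = 1364*(-5147343) = -7020975852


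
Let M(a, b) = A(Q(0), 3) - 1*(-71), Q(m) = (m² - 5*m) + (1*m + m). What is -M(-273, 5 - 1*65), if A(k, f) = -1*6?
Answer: -65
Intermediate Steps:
Q(m) = m² - 3*m (Q(m) = (m² - 5*m) + (m + m) = (m² - 5*m) + 2*m = m² - 3*m)
A(k, f) = -6
M(a, b) = 65 (M(a, b) = -6 - 1*(-71) = -6 + 71 = 65)
-M(-273, 5 - 1*65) = -1*65 = -65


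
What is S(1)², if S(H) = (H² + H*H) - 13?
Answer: 121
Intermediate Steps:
S(H) = -13 + 2*H² (S(H) = (H² + H²) - 13 = 2*H² - 13 = -13 + 2*H²)
S(1)² = (-13 + 2*1²)² = (-13 + 2*1)² = (-13 + 2)² = (-11)² = 121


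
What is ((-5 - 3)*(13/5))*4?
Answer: -416/5 ≈ -83.200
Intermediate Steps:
((-5 - 3)*(13/5))*4 = -104/5*4 = -416/5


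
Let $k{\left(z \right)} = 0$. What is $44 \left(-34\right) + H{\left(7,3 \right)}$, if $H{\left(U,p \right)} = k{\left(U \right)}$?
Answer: $-1496$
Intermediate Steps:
$H{\left(U,p \right)} = 0$
$44 \left(-34\right) + H{\left(7,3 \right)} = 44 \left(-34\right) + 0 = -1496 + 0 = -1496$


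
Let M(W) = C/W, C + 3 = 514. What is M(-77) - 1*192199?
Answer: -2114262/11 ≈ -1.9221e+5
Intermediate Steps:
C = 511 (C = -3 + 514 = 511)
M(W) = 511/W
M(-77) - 1*192199 = 511/(-77) - 1*192199 = 511*(-1/77) - 192199 = -73/11 - 192199 = -2114262/11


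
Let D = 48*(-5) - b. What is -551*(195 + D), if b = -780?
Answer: -404985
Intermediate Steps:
D = 540 (D = 48*(-5) - 1*(-780) = -240 + 780 = 540)
-551*(195 + D) = -551*(195 + 540) = -551*735 = -404985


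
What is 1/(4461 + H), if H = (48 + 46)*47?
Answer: 1/8879 ≈ 0.00011263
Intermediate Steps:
H = 4418 (H = 94*47 = 4418)
1/(4461 + H) = 1/(4461 + 4418) = 1/8879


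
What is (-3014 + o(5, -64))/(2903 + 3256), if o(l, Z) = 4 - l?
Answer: -1005/2053 ≈ -0.48953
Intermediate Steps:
(-3014 + o(5, -64))/(2903 + 3256) = (-3014 + (4 - 1*5))/(2903 + 3256) = (-3014 + (4 - 5))/6159 = (-3014 - 1)*(1/6159) = -3015*1/6159 = -1005/2053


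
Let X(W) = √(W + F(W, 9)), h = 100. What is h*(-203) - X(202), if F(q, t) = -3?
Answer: -20300 - √199 ≈ -20314.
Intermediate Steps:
X(W) = √(-3 + W) (X(W) = √(W - 3) = √(-3 + W))
h*(-203) - X(202) = 100*(-203) - √(-3 + 202) = -20300 - √199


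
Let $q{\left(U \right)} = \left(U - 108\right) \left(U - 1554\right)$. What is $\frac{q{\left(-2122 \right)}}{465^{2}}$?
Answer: $\frac{1639496}{43245} \approx 37.912$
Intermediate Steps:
$q{\left(U \right)} = \left(-1554 + U\right) \left(-108 + U\right)$ ($q{\left(U \right)} = \left(-108 + U\right) \left(-1554 + U\right) = \left(-1554 + U\right) \left(-108 + U\right)$)
$\frac{q{\left(-2122 \right)}}{465^{2}} = \frac{167832 + \left(-2122\right)^{2} - -3526764}{465^{2}} = \frac{167832 + 4502884 + 3526764}{216225} = 8197480 \cdot \frac{1}{216225} = \frac{1639496}{43245}$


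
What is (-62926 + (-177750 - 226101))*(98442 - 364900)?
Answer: 124376465866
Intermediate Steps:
(-62926 + (-177750 - 226101))*(98442 - 364900) = (-62926 - 403851)*(-266458) = -466777*(-266458) = 124376465866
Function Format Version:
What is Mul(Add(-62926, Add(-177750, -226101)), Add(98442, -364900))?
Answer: 124376465866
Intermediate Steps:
Mul(Add(-62926, Add(-177750, -226101)), Add(98442, -364900)) = Mul(Add(-62926, -403851), -266458) = Mul(-466777, -266458) = 124376465866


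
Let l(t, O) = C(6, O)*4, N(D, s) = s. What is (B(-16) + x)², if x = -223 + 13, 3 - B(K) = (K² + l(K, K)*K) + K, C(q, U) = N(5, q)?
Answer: 3969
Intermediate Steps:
C(q, U) = q
l(t, O) = 24 (l(t, O) = 6*4 = 24)
B(K) = 3 - K² - 25*K (B(K) = 3 - ((K² + 24*K) + K) = 3 - (K² + 25*K) = 3 + (-K² - 25*K) = 3 - K² - 25*K)
x = -210
(B(-16) + x)² = ((3 - 1*(-16)² - 25*(-16)) - 210)² = ((3 - 1*256 + 400) - 210)² = ((3 - 256 + 400) - 210)² = (147 - 210)² = (-63)² = 3969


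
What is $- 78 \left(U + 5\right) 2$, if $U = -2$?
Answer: $-468$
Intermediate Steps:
$- 78 \left(U + 5\right) 2 = - 78 \left(-2 + 5\right) 2 = - 78 \cdot 3 \cdot 2 = \left(-78\right) 6 = -468$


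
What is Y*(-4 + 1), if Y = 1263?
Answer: -3789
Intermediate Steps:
Y*(-4 + 1) = 1263*(-4 + 1) = 1263*(-3) = -3789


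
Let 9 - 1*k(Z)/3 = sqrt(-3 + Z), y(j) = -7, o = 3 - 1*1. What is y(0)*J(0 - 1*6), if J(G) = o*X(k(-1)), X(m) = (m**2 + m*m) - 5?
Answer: -19334 + 9072*I ≈ -19334.0 + 9072.0*I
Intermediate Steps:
o = 2 (o = 3 - 1 = 2)
k(Z) = 27 - 3*sqrt(-3 + Z)
X(m) = -5 + 2*m**2 (X(m) = (m**2 + m**2) - 5 = 2*m**2 - 5 = -5 + 2*m**2)
J(G) = -10 + 4*(27 - 6*I)**2 (J(G) = 2*(-5 + 2*(27 - 3*sqrt(-3 - 1))**2) = 2*(-5 + 2*(27 - 6*I)**2) = -10 + 4*(27 - 6*I)**2)
y(0)*J(0 - 1*6) = -7*(2762 - 1296*I) = -19334 + 9072*I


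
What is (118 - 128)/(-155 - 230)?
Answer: 2/77 ≈ 0.025974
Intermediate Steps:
(118 - 128)/(-155 - 230) = -10/(-385) = -10*(-1/385) = 2/77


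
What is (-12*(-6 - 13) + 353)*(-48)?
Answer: -27888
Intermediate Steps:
(-12*(-6 - 13) + 353)*(-48) = (-12*(-19) + 353)*(-48) = (228 + 353)*(-48) = 581*(-48) = -27888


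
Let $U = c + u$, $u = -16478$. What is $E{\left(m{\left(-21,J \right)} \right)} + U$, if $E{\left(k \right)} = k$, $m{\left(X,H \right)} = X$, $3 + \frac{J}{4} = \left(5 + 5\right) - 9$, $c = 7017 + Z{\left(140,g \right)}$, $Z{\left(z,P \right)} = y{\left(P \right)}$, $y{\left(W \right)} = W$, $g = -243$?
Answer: $-9725$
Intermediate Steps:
$Z{\left(z,P \right)} = P$
$c = 6774$ ($c = 7017 - 243 = 6774$)
$J = -8$ ($J = -12 + 4 \left(\left(5 + 5\right) - 9\right) = -12 + 4 \left(10 - 9\right) = -12 + 4 \cdot 1 = -12 + 4 = -8$)
$U = -9704$ ($U = 6774 - 16478 = -9704$)
$E{\left(m{\left(-21,J \right)} \right)} + U = -21 - 9704 = -9725$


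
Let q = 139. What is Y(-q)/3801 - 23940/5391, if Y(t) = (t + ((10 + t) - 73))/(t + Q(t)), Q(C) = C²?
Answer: -193942884379/43673558418 ≈ -4.4407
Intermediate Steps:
Y(t) = (-63 + 2*t)/(t + t²) (Y(t) = (t + ((10 + t) - 73))/(t + t²) = (t + (-63 + t))/(t + t²) = (-63 + 2*t)/(t + t²))
Y(-q)/3801 - 23940/5391 = ((-63 + 2*(-1*139))/(((-1*139))*(1 - 1*139)))/3801 - 23940/5391 = ((-63 + 2*(-139))/((-139)*(1 - 139)))*(1/3801) - 23940*1/5391 = -1/139*(-63 - 278)/(-138)*(1/3801) - 2660/599 = -1/139*(-1/138)*(-341)*(1/3801) - 2660/599 = -341/19182*1/3801 - 2660/599 = -341/72910782 - 2660/599 = -193942884379/43673558418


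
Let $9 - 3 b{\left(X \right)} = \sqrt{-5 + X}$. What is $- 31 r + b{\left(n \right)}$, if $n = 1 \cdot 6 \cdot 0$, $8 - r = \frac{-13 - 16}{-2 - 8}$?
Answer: $- \frac{1551}{10} - \frac{i \sqrt{5}}{3} \approx -155.1 - 0.74536 i$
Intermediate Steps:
$r = \frac{51}{10}$ ($r = 8 - \frac{-13 - 16}{-2 - 8} = 8 - - \frac{29}{-10} = 8 - \left(-29\right) \left(- \frac{1}{10}\right) = 8 - \frac{29}{10} = \frac{51}{10} \approx 5.1$)
$n = 0$ ($n = 6 \cdot 0 = 0$)
$b{\left(X \right)} = 3 - \frac{\sqrt{-5 + X}}{3}$
$- 31 r + b{\left(n \right)} = \left(-31\right) \frac{51}{10} + \left(3 - \frac{\sqrt{-5 + 0}}{3}\right) = - \frac{1581}{10} + \left(3 - \frac{\sqrt{-5}}{3}\right) = - \frac{1581}{10} + \left(3 - \frac{i \sqrt{5}}{3}\right) = - \frac{1551}{10} - \frac{i \sqrt{5}}{3}$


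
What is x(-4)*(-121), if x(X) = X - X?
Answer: 0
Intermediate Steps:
x(X) = 0
x(-4)*(-121) = 0*(-121) = 0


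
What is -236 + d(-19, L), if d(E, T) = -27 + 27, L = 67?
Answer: -236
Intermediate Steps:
d(E, T) = 0
-236 + d(-19, L) = -236 + 0 = -236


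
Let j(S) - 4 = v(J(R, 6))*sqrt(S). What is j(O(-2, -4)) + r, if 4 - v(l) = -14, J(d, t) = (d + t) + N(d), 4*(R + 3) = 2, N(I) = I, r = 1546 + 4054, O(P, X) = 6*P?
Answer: 5604 + 36*I*sqrt(3) ≈ 5604.0 + 62.354*I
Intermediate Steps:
r = 5600
R = -5/2 (R = -3 + (1/4)*2 = -3 + 1/2 = -5/2 ≈ -2.5000)
J(d, t) = t + 2*d (J(d, t) = (d + t) + d = t + 2*d)
v(l) = 18 (v(l) = 4 - 1*(-14) = 4 + 14 = 18)
j(S) = 4 + 18*sqrt(S)
j(O(-2, -4)) + r = (4 + 18*sqrt(6*(-2))) + 5600 = (4 + 18*sqrt(-12)) + 5600 = (4 + 18*(2*I*sqrt(3))) + 5600 = (4 + 36*I*sqrt(3)) + 5600 = 5604 + 36*I*sqrt(3)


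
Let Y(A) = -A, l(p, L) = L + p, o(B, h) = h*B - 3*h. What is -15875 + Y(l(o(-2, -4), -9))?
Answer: -15886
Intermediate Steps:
o(B, h) = -3*h + B*h (o(B, h) = B*h - 3*h = -3*h + B*h)
-15875 + Y(l(o(-2, -4), -9)) = -15875 - (-9 - 4*(-3 - 2)) = -15875 - (-9 - 4*(-5)) = -15875 - (-9 + 20) = -15875 - 1*11 = -15875 - 11 = -15886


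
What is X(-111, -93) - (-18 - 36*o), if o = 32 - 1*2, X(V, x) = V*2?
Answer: 876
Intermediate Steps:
X(V, x) = 2*V
o = 30 (o = 32 - 2 = 30)
X(-111, -93) - (-18 - 36*o) = 2*(-111) - (-18 - 36*30) = -222 - (-18 - 1080) = -222 - 1*(-1098) = -222 + 1098 = 876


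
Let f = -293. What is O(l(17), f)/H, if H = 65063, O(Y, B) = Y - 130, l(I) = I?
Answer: -113/65063 ≈ -0.0017368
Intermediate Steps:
O(Y, B) = -130 + Y
O(l(17), f)/H = (-130 + 17)/65063 = -113*1/65063 = -113/65063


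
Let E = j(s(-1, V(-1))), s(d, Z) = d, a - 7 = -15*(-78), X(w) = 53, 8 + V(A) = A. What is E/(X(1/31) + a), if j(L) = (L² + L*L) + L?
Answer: 1/1230 ≈ 0.00081301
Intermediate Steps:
V(A) = -8 + A
a = 1177 (a = 7 - 15*(-78) = 7 + 1170 = 1177)
j(L) = L + 2*L² (j(L) = (L² + L²) + L = 2*L² + L = L + 2*L²)
E = 1 (E = -(1 + 2*(-1)) = -(1 - 2) = -1*(-1) = 1)
E/(X(1/31) + a) = 1/(53 + 1177) = 1/1230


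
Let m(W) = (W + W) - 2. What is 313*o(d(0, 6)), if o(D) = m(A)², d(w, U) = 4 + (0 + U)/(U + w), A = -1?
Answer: 5008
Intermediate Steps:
m(W) = -2 + 2*W (m(W) = 2*W - 2 = -2 + 2*W)
d(w, U) = 4 + U/(U + w)
o(D) = 16 (o(D) = (-2 + 2*(-1))² = (-2 - 2)² = (-4)² = 16)
313*o(d(0, 6)) = 313*16 = 5008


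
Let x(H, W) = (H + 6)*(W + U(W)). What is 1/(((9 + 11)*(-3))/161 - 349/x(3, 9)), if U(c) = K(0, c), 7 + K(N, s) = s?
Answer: -15939/62129 ≈ -0.25655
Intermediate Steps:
K(N, s) = -7 + s
U(c) = -7 + c
x(H, W) = (-7 + 2*W)*(6 + H) (x(H, W) = (H + 6)*(W + (-7 + W)) = (6 + H)*(-7 + 2*W) = (-7 + 2*W)*(6 + H))
1/(((9 + 11)*(-3))/161 - 349/x(3, 9)) = 1/(((9 + 11)*(-3))/161 - 349/(-42 + 12*9 + 3*9 + 3*(-7 + 9))) = 1/((20*(-3))*(1/161) - 349/(-42 + 108 + 27 + 3*2)) = 1/(-60*1/161 - 349/(-42 + 108 + 27 + 6)) = 1/(-60/161 - 349/99) = 1/(-62129/15939) = -15939/62129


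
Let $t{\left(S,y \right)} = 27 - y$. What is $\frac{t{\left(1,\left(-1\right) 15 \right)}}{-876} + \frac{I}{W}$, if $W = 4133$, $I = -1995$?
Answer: $- \frac{320201}{603418} \approx -0.53065$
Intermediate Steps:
$\frac{t{\left(1,\left(-1\right) 15 \right)}}{-876} + \frac{I}{W} = \frac{27 - \left(-1\right) 15}{-876} - \frac{1995}{4133} = \left(27 - -15\right) \left(- \frac{1}{876}\right) - \frac{1995}{4133} = \left(27 + 15\right) \left(- \frac{1}{876}\right) - \frac{1995}{4133} = 42 \left(- \frac{1}{876}\right) - \frac{1995}{4133} = - \frac{7}{146} - \frac{1995}{4133} = - \frac{320201}{603418}$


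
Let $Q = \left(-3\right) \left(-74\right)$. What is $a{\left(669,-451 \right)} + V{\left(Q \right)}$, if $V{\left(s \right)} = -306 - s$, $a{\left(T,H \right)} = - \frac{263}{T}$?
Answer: $- \frac{353495}{669} \approx -528.39$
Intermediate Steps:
$Q = 222$
$a{\left(669,-451 \right)} + V{\left(Q \right)} = - \frac{263}{669} - 528 = - \frac{353495}{669}$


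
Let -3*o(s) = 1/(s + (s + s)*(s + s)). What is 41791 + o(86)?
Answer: 3719816909/89010 ≈ 41791.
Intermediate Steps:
o(s) = -1/(3*(s + 4*s²)) (o(s) = -1/(3*(s + (s + s)*(s + s))) = -1/(3*(s + (2*s)*(2*s))) = -1/(3*(s + 4*s²)))
41791 + o(86) = 41791 - ⅓/(86*(1 + 4*86)) = 41791 - ⅓*1/86/(1 + 344) = 41791 - ⅓*1/86/345 = 41791 - ⅓*1/86*1/345 = 41791 - 1/89010 = 3719816909/89010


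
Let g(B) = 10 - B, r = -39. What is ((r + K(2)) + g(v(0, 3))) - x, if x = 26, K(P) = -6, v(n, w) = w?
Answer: -64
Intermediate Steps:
((r + K(2)) + g(v(0, 3))) - x = ((-39 - 6) + (10 - 1*3)) - 1*26 = (-45 + (10 - 3)) - 26 = (-45 + 7) - 26 = -38 - 26 = -64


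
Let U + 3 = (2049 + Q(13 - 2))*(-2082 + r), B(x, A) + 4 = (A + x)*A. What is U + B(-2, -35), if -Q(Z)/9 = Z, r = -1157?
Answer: -6314762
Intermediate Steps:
B(x, A) = -4 + A*(A + x) (B(x, A) = -4 + (A + x)*A = -4 + A*(A + x))
Q(Z) = -9*Z
U = -6316053 (U = -3 + (2049 - 9*(13 - 2))*(-2082 - 1157) = -3 + (2049 - 9*11)*(-3239) = -3 + (2049 - 99)*(-3239) = -3 + 1950*(-3239) = -3 - 6316050 = -6316053)
U + B(-2, -35) = -6316053 + (-4 + (-35)² - 35*(-2)) = -6316053 + (-4 + 1225 + 70) = -6316053 + 1291 = -6314762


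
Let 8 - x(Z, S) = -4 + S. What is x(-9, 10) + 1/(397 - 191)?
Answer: 413/206 ≈ 2.0049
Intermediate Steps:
x(Z, S) = 12 - S (x(Z, S) = 8 - (-4 + S) = 8 + (4 - S) = 12 - S)
x(-9, 10) + 1/(397 - 191) = (12 - 1*10) + 1/(397 - 191) = (12 - 10) + 1/206 = 2 + 1/206 = 413/206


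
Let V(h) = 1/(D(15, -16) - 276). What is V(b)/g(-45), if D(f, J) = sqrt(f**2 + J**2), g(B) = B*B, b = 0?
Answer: -92/51094125 - sqrt(481)/153282375 ≈ -1.9437e-6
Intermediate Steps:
g(B) = B**2
D(f, J) = sqrt(J**2 + f**2)
V(h) = 1/(-276 + sqrt(481)) (V(h) = 1/(sqrt((-16)**2 + 15**2) - 276) = 1/(sqrt(256 + 225) - 276) = 1/(sqrt(481) - 276) = 1/(-276 + sqrt(481)))
V(b)/g(-45) = (-276/75695 - sqrt(481)/75695)/((-45)**2) = (-276/75695 - sqrt(481)/75695)/2025 = (-276/75695 - sqrt(481)/75695)*(1/2025) = -92/51094125 - sqrt(481)/153282375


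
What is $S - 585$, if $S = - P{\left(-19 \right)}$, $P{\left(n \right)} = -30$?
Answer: $-555$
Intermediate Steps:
$S = 30$ ($S = \left(-1\right) \left(-30\right) = 30$)
$S - 585 = 30 - 585 = -555$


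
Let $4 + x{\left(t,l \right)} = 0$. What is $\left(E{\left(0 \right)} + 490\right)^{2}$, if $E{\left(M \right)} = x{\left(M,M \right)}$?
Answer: $236196$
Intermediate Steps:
$x{\left(t,l \right)} = -4$ ($x{\left(t,l \right)} = -4 + 0 = -4$)
$E{\left(M \right)} = -4$
$\left(E{\left(0 \right)} + 490\right)^{2} = \left(-4 + 490\right)^{2} = 486^{2} = 236196$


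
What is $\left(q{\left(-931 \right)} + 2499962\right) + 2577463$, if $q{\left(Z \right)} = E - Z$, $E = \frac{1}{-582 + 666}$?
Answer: $\frac{426581905}{84} \approx 5.0784 \cdot 10^{6}$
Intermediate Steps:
$E = \frac{1}{84} \approx 0.011905$
$q{\left(Z \right)} = \frac{1}{84} - Z$
$\left(q{\left(-931 \right)} + 2499962\right) + 2577463 = \left(\left(\frac{1}{84} - -931\right) + 2499962\right) + 2577463 = \left(\left(\frac{1}{84} + 931\right) + 2499962\right) + 2577463 = \left(\frac{78205}{84} + 2499962\right) + 2577463 = \frac{210075013}{84} + 2577463 = \frac{426581905}{84}$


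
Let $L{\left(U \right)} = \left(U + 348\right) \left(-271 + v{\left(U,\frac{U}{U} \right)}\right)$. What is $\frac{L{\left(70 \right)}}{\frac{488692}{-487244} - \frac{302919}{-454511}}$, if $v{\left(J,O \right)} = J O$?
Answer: $\frac{2325804735636789}{9315053047} \approx 2.4968 \cdot 10^{5}$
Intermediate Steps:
$L{\left(U \right)} = \left(-271 + U\right) \left(348 + U\right)$ ($L{\left(U \right)} = \left(U + 348\right) \left(-271 + U \frac{U}{U}\right) = \left(348 + U\right) \left(-271 + U 1\right) = \left(348 + U\right) \left(-271 + U\right) = \left(-271 + U\right) \left(348 + U\right)$)
$\frac{L{\left(70 \right)}}{\frac{488692}{-487244} - \frac{302919}{-454511}} = \frac{-94308 + 70^{2} + 77 \cdot 70}{\frac{488692}{-487244} - \frac{302919}{-454511}} = \frac{-94308 + 4900 + 5390}{488692 \left(- \frac{1}{487244}\right) - - \frac{302919}{454511}} = - \frac{84018}{- \frac{122173}{121811} + \frac{302919}{454511}} = - \frac{84018}{- \frac{18630106094}{55364439421}} = \left(-84018\right) \left(- \frac{55364439421}{18630106094}\right) = \frac{2325804735636789}{9315053047}$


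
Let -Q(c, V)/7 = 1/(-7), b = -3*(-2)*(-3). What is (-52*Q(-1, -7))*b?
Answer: 936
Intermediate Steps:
b = -18 (b = 6*(-3) = -18)
Q(c, V) = 1 (Q(c, V) = -7/(-7) = -7*(-⅐) = 1)
(-52*Q(-1, -7))*b = -52*1*(-18) = -52*(-18) = 936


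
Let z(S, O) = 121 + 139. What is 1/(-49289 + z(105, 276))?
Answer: -1/49029 ≈ -2.0396e-5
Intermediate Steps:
z(S, O) = 260
1/(-49289 + z(105, 276)) = 1/(-49289 + 260) = 1/(-49029) = -1/49029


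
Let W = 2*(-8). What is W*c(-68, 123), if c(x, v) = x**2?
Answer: -73984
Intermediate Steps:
W = -16
W*c(-68, 123) = -16*(-68)**2 = -16*4624 = -73984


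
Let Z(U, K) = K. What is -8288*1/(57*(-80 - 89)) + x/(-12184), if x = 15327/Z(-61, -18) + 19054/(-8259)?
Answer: 601286668987/646230806832 ≈ 0.93045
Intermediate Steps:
x = -14103185/16518 (x = 15327/(-18) + 19054/(-8259) = 15327*(-1/18) + 19054*(-1/8259) = -1703/2 - 19054/8259 = -14103185/16518 ≈ -853.81)
-8288*1/(57*(-80 - 89)) + x/(-12184) = -8288*1/(57*(-80 - 89)) - 14103185/16518/(-12184) = -8288/(57*(-169)) - 14103185/16518*(-1/12184) = -8288/(-9633) + 14103185/201255312 = -8288*(-1/9633) + 14103185/201255312 = 8288/9633 + 14103185/201255312 = 601286668987/646230806832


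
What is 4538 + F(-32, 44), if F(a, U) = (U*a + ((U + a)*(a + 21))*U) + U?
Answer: -2634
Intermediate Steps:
F(a, U) = U + U*a + U*(21 + a)*(U + a) (F(a, U) = (U*a + ((U + a)*(21 + a))*U) + U = (U*a + ((21 + a)*(U + a))*U) + U = (U*a + U*(21 + a)*(U + a)) + U = U + U*a + U*(21 + a)*(U + a))
4538 + F(-32, 44) = 4538 + 44*(1 + (-32)² + 21*44 + 22*(-32) + 44*(-32)) = 4538 + 44*(1 + 1024 + 924 - 704 - 1408) = 4538 + 44*(-163) = 4538 - 7172 = -2634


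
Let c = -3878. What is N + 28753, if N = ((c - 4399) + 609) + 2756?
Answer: 23841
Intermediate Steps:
N = -4912 (N = ((-3878 - 4399) + 609) + 2756 = (-8277 + 609) + 2756 = -7668 + 2756 = -4912)
N + 28753 = -4912 + 28753 = 23841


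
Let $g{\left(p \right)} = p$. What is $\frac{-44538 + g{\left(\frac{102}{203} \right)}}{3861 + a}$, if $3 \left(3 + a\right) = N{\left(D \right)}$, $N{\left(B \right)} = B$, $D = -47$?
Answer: $- \frac{27123336}{2339981} \approx -11.591$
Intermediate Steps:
$a = - \frac{56}{3}$ ($a = -3 + \frac{1}{3} \left(-47\right) = -3 - \frac{47}{3} = - \frac{56}{3} \approx -18.667$)
$\frac{-44538 + g{\left(\frac{102}{203} \right)}}{3861 + a} = \frac{-44538 + \frac{102}{203}}{3861 - \frac{56}{3}} = \frac{-44538 + 102 \cdot \frac{1}{203}}{\frac{11527}{3}} = \left(-44538 + \frac{102}{203}\right) \frac{3}{11527} = \left(- \frac{9041112}{203}\right) \frac{3}{11527} = - \frac{27123336}{2339981}$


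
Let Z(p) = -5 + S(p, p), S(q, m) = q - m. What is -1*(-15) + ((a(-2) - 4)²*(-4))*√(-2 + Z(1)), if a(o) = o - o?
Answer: 15 - 64*I*√7 ≈ 15.0 - 169.33*I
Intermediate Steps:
a(o) = 0
Z(p) = -5 (Z(p) = -5 + (p - p) = -5 + 0 = -5)
-1*(-15) + ((a(-2) - 4)²*(-4))*√(-2 + Z(1)) = -1*(-15) + ((0 - 4)²*(-4))*√(-2 - 5) = 15 + ((-4)²*(-4))*√(-7) = 15 + (16*(-4))*(I*√7) = 15 - 64*I*√7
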